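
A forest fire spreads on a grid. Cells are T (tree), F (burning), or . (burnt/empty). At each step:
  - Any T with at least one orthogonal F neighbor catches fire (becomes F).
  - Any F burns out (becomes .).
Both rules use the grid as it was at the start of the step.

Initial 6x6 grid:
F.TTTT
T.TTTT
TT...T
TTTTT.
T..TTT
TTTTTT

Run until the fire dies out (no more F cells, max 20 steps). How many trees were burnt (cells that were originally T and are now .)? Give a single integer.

Step 1: +1 fires, +1 burnt (F count now 1)
Step 2: +1 fires, +1 burnt (F count now 1)
Step 3: +2 fires, +1 burnt (F count now 2)
Step 4: +2 fires, +2 burnt (F count now 2)
Step 5: +2 fires, +2 burnt (F count now 2)
Step 6: +2 fires, +2 burnt (F count now 2)
Step 7: +3 fires, +2 burnt (F count now 3)
Step 8: +2 fires, +3 burnt (F count now 2)
Step 9: +2 fires, +2 burnt (F count now 2)
Step 10: +1 fires, +2 burnt (F count now 1)
Step 11: +0 fires, +1 burnt (F count now 0)
Fire out after step 11
Initially T: 27, now '.': 27
Total burnt (originally-T cells now '.'): 18

Answer: 18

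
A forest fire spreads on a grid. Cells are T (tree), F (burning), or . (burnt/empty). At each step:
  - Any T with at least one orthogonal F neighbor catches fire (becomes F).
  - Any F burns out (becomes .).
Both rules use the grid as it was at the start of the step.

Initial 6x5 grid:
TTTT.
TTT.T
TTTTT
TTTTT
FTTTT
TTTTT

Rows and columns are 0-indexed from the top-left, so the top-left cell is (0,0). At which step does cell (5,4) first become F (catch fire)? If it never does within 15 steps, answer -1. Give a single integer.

Step 1: cell (5,4)='T' (+3 fires, +1 burnt)
Step 2: cell (5,4)='T' (+4 fires, +3 burnt)
Step 3: cell (5,4)='T' (+5 fires, +4 burnt)
Step 4: cell (5,4)='T' (+6 fires, +5 burnt)
Step 5: cell (5,4)='F' (+5 fires, +6 burnt)
  -> target ignites at step 5
Step 6: cell (5,4)='.' (+2 fires, +5 burnt)
Step 7: cell (5,4)='.' (+2 fires, +2 burnt)
Step 8: cell (5,4)='.' (+0 fires, +2 burnt)
  fire out at step 8

5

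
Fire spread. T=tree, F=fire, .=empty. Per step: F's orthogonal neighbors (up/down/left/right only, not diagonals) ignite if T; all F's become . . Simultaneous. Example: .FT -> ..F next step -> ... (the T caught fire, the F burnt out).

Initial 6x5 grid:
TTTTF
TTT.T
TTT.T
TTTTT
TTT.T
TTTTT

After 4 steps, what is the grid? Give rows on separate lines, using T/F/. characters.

Step 1: 2 trees catch fire, 1 burn out
  TTTF.
  TTT.F
  TTT.T
  TTTTT
  TTT.T
  TTTTT
Step 2: 2 trees catch fire, 2 burn out
  TTF..
  TTT..
  TTT.F
  TTTTT
  TTT.T
  TTTTT
Step 3: 3 trees catch fire, 2 burn out
  TF...
  TTF..
  TTT..
  TTTTF
  TTT.T
  TTTTT
Step 4: 5 trees catch fire, 3 burn out
  F....
  TF...
  TTF..
  TTTF.
  TTT.F
  TTTTT

F....
TF...
TTF..
TTTF.
TTT.F
TTTTT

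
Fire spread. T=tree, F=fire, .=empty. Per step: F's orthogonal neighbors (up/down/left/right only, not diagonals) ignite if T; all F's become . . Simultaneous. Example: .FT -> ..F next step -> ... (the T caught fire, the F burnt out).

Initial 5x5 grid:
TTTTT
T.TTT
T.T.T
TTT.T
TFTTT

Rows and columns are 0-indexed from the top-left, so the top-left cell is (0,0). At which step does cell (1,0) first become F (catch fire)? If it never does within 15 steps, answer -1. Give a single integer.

Step 1: cell (1,0)='T' (+3 fires, +1 burnt)
Step 2: cell (1,0)='T' (+3 fires, +3 burnt)
Step 3: cell (1,0)='T' (+3 fires, +3 burnt)
Step 4: cell (1,0)='F' (+3 fires, +3 burnt)
  -> target ignites at step 4
Step 5: cell (1,0)='.' (+4 fires, +3 burnt)
Step 6: cell (1,0)='.' (+3 fires, +4 burnt)
Step 7: cell (1,0)='.' (+1 fires, +3 burnt)
Step 8: cell (1,0)='.' (+0 fires, +1 burnt)
  fire out at step 8

4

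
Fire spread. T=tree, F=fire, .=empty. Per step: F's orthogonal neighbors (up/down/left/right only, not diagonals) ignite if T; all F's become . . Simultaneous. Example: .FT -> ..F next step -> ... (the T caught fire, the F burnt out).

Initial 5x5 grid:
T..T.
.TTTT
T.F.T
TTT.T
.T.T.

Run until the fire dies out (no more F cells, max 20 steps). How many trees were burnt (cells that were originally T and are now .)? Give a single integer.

Step 1: +2 fires, +1 burnt (F count now 2)
Step 2: +3 fires, +2 burnt (F count now 3)
Step 3: +4 fires, +3 burnt (F count now 4)
Step 4: +2 fires, +4 burnt (F count now 2)
Step 5: +1 fires, +2 burnt (F count now 1)
Step 6: +0 fires, +1 burnt (F count now 0)
Fire out after step 6
Initially T: 14, now '.': 23
Total burnt (originally-T cells now '.'): 12

Answer: 12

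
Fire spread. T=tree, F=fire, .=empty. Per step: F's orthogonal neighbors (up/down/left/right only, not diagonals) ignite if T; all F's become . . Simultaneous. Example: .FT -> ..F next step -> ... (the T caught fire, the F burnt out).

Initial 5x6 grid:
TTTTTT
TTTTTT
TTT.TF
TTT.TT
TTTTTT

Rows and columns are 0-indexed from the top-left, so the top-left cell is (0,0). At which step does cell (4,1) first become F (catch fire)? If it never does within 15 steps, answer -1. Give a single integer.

Step 1: cell (4,1)='T' (+3 fires, +1 burnt)
Step 2: cell (4,1)='T' (+4 fires, +3 burnt)
Step 3: cell (4,1)='T' (+3 fires, +4 burnt)
Step 4: cell (4,1)='T' (+3 fires, +3 burnt)
Step 5: cell (4,1)='T' (+4 fires, +3 burnt)
Step 6: cell (4,1)='F' (+5 fires, +4 burnt)
  -> target ignites at step 6
Step 7: cell (4,1)='.' (+4 fires, +5 burnt)
Step 8: cell (4,1)='.' (+1 fires, +4 burnt)
Step 9: cell (4,1)='.' (+0 fires, +1 burnt)
  fire out at step 9

6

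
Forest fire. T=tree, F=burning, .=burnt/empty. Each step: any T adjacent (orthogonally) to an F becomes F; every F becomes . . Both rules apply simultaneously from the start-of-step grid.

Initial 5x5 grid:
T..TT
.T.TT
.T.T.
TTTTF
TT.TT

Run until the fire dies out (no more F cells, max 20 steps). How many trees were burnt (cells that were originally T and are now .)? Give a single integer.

Step 1: +2 fires, +1 burnt (F count now 2)
Step 2: +3 fires, +2 burnt (F count now 3)
Step 3: +2 fires, +3 burnt (F count now 2)
Step 4: +5 fires, +2 burnt (F count now 5)
Step 5: +3 fires, +5 burnt (F count now 3)
Step 6: +0 fires, +3 burnt (F count now 0)
Fire out after step 6
Initially T: 16, now '.': 24
Total burnt (originally-T cells now '.'): 15

Answer: 15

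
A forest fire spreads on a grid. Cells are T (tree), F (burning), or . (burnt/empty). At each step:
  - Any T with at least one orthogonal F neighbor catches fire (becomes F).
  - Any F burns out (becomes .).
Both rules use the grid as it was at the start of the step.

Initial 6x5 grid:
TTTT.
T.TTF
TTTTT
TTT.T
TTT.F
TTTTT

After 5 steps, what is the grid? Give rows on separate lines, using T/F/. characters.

Step 1: 4 trees catch fire, 2 burn out
  TTTT.
  T.TF.
  TTTTF
  TTT.F
  TTT..
  TTTTF
Step 2: 4 trees catch fire, 4 burn out
  TTTF.
  T.F..
  TTTF.
  TTT..
  TTT..
  TTTF.
Step 3: 3 trees catch fire, 4 burn out
  TTF..
  T....
  TTF..
  TTT..
  TTT..
  TTF..
Step 4: 5 trees catch fire, 3 burn out
  TF...
  T....
  TF...
  TTF..
  TTF..
  TF...
Step 5: 5 trees catch fire, 5 burn out
  F....
  T....
  F....
  TF...
  TF...
  F....

F....
T....
F....
TF...
TF...
F....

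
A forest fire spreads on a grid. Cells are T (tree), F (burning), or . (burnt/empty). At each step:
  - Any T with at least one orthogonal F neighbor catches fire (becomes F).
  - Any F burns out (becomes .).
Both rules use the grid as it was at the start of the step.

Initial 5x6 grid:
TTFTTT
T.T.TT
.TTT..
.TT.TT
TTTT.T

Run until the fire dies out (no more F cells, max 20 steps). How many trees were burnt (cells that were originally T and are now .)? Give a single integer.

Step 1: +3 fires, +1 burnt (F count now 3)
Step 2: +3 fires, +3 burnt (F count now 3)
Step 3: +6 fires, +3 burnt (F count now 6)
Step 4: +3 fires, +6 burnt (F count now 3)
Step 5: +2 fires, +3 burnt (F count now 2)
Step 6: +1 fires, +2 burnt (F count now 1)
Step 7: +0 fires, +1 burnt (F count now 0)
Fire out after step 7
Initially T: 21, now '.': 27
Total burnt (originally-T cells now '.'): 18

Answer: 18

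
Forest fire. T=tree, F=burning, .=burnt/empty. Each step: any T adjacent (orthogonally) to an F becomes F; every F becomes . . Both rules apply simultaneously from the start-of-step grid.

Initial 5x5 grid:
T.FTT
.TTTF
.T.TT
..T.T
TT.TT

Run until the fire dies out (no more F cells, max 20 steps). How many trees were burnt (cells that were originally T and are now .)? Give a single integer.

Answer: 11

Derivation:
Step 1: +5 fires, +2 burnt (F count now 5)
Step 2: +3 fires, +5 burnt (F count now 3)
Step 3: +2 fires, +3 burnt (F count now 2)
Step 4: +1 fires, +2 burnt (F count now 1)
Step 5: +0 fires, +1 burnt (F count now 0)
Fire out after step 5
Initially T: 15, now '.': 21
Total burnt (originally-T cells now '.'): 11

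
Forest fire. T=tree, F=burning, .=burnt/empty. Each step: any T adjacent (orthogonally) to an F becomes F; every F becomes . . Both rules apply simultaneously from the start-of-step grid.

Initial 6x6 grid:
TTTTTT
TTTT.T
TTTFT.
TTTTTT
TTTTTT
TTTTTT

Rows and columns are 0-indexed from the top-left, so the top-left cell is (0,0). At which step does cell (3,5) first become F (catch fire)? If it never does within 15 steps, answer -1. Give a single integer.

Step 1: cell (3,5)='T' (+4 fires, +1 burnt)
Step 2: cell (3,5)='T' (+6 fires, +4 burnt)
Step 3: cell (3,5)='F' (+9 fires, +6 burnt)
  -> target ignites at step 3
Step 4: cell (3,5)='.' (+8 fires, +9 burnt)
Step 5: cell (3,5)='.' (+5 fires, +8 burnt)
Step 6: cell (3,5)='.' (+1 fires, +5 burnt)
Step 7: cell (3,5)='.' (+0 fires, +1 burnt)
  fire out at step 7

3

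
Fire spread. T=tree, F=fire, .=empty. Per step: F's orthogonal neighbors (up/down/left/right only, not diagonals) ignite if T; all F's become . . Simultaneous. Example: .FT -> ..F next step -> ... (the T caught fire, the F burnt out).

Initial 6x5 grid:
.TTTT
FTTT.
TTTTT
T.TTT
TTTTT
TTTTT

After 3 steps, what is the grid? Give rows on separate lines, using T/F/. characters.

Step 1: 2 trees catch fire, 1 burn out
  .TTTT
  .FTT.
  FTTTT
  T.TTT
  TTTTT
  TTTTT
Step 2: 4 trees catch fire, 2 burn out
  .FTTT
  ..FT.
  .FTTT
  F.TTT
  TTTTT
  TTTTT
Step 3: 4 trees catch fire, 4 burn out
  ..FTT
  ...F.
  ..FTT
  ..TTT
  FTTTT
  TTTTT

..FTT
...F.
..FTT
..TTT
FTTTT
TTTTT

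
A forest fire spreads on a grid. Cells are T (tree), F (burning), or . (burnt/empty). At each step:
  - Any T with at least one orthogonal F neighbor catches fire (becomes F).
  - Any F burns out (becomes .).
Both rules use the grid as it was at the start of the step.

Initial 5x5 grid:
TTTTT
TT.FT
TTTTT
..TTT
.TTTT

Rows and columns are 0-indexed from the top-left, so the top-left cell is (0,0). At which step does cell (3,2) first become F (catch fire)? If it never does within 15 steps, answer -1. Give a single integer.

Step 1: cell (3,2)='T' (+3 fires, +1 burnt)
Step 2: cell (3,2)='T' (+5 fires, +3 burnt)
Step 3: cell (3,2)='F' (+5 fires, +5 burnt)
  -> target ignites at step 3
Step 4: cell (3,2)='.' (+5 fires, +5 burnt)
Step 5: cell (3,2)='.' (+2 fires, +5 burnt)
Step 6: cell (3,2)='.' (+0 fires, +2 burnt)
  fire out at step 6

3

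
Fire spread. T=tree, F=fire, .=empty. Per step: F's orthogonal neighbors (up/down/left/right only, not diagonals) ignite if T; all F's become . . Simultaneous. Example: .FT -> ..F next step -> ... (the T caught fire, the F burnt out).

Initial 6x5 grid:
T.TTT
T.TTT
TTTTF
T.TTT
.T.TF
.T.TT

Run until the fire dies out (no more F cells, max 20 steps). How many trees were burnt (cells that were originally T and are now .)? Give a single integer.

Step 1: +5 fires, +2 burnt (F count now 5)
Step 2: +5 fires, +5 burnt (F count now 5)
Step 3: +4 fires, +5 burnt (F count now 4)
Step 4: +2 fires, +4 burnt (F count now 2)
Step 5: +2 fires, +2 burnt (F count now 2)
Step 6: +1 fires, +2 burnt (F count now 1)
Step 7: +0 fires, +1 burnt (F count now 0)
Fire out after step 7
Initially T: 21, now '.': 28
Total burnt (originally-T cells now '.'): 19

Answer: 19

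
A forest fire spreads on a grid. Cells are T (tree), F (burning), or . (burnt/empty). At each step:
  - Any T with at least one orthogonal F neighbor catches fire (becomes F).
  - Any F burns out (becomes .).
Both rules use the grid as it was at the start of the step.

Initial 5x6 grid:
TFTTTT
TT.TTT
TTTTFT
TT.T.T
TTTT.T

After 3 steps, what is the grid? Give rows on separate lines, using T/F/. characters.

Step 1: 6 trees catch fire, 2 burn out
  F.FTTT
  TF.TFT
  TTTF.F
  TT.T.T
  TTTT.T
Step 2: 9 trees catch fire, 6 burn out
  ...FFT
  F..F.F
  TFF...
  TT.F.F
  TTTT.T
Step 3: 5 trees catch fire, 9 burn out
  .....F
  ......
  F.....
  TF....
  TTTF.F

.....F
......
F.....
TF....
TTTF.F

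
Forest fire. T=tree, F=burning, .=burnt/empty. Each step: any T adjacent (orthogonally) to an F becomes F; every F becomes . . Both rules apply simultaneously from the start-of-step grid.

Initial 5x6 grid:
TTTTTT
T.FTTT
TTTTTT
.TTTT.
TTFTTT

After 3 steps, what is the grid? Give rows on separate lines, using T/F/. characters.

Step 1: 6 trees catch fire, 2 burn out
  TTFTTT
  T..FTT
  TTFTTT
  .TFTT.
  TF.FTT
Step 2: 9 trees catch fire, 6 burn out
  TF.FTT
  T...FT
  TF.FTT
  .F.FT.
  F...FT
Step 3: 7 trees catch fire, 9 burn out
  F...FT
  T....F
  F...FT
  ....F.
  .....F

F...FT
T....F
F...FT
....F.
.....F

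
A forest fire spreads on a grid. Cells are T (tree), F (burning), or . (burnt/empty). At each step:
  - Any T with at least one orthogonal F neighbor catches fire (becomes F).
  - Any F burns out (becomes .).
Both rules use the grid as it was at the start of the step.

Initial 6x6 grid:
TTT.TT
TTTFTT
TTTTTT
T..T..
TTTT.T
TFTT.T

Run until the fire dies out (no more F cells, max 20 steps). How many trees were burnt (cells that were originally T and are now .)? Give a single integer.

Answer: 25

Derivation:
Step 1: +6 fires, +2 burnt (F count now 6)
Step 2: +10 fires, +6 burnt (F count now 10)
Step 3: +7 fires, +10 burnt (F count now 7)
Step 4: +2 fires, +7 burnt (F count now 2)
Step 5: +0 fires, +2 burnt (F count now 0)
Fire out after step 5
Initially T: 27, now '.': 34
Total burnt (originally-T cells now '.'): 25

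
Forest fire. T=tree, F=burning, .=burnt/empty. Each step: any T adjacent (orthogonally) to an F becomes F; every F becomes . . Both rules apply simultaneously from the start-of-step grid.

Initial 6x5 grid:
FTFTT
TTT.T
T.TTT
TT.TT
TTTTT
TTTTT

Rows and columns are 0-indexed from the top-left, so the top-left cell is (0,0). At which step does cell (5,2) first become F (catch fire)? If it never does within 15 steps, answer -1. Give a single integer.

Step 1: cell (5,2)='T' (+4 fires, +2 burnt)
Step 2: cell (5,2)='T' (+4 fires, +4 burnt)
Step 3: cell (5,2)='T' (+3 fires, +4 burnt)
Step 4: cell (5,2)='T' (+4 fires, +3 burnt)
Step 5: cell (5,2)='T' (+4 fires, +4 burnt)
Step 6: cell (5,2)='T' (+4 fires, +4 burnt)
Step 7: cell (5,2)='F' (+2 fires, +4 burnt)
  -> target ignites at step 7
Step 8: cell (5,2)='.' (+0 fires, +2 burnt)
  fire out at step 8

7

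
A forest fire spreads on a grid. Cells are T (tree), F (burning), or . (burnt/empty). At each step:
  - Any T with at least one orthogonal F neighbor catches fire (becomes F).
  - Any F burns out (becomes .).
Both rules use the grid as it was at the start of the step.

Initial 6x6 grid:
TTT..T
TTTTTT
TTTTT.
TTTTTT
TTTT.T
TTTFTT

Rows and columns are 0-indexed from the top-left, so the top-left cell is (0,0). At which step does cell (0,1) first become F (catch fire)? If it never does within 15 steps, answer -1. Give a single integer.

Step 1: cell (0,1)='T' (+3 fires, +1 burnt)
Step 2: cell (0,1)='T' (+4 fires, +3 burnt)
Step 3: cell (0,1)='T' (+6 fires, +4 burnt)
Step 4: cell (0,1)='T' (+6 fires, +6 burnt)
Step 5: cell (0,1)='T' (+4 fires, +6 burnt)
Step 6: cell (0,1)='T' (+4 fires, +4 burnt)
Step 7: cell (0,1)='F' (+3 fires, +4 burnt)
  -> target ignites at step 7
Step 8: cell (0,1)='.' (+1 fires, +3 burnt)
Step 9: cell (0,1)='.' (+0 fires, +1 burnt)
  fire out at step 9

7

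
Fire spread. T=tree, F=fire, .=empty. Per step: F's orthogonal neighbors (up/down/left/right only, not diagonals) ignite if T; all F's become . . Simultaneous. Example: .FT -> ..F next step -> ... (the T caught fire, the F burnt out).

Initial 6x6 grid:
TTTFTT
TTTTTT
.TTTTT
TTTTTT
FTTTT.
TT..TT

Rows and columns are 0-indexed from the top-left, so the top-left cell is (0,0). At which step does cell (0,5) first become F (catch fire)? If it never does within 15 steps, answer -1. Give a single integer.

Step 1: cell (0,5)='T' (+6 fires, +2 burnt)
Step 2: cell (0,5)='F' (+8 fires, +6 burnt)
  -> target ignites at step 2
Step 3: cell (0,5)='.' (+9 fires, +8 burnt)
Step 4: cell (0,5)='.' (+4 fires, +9 burnt)
Step 5: cell (0,5)='.' (+2 fires, +4 burnt)
Step 6: cell (0,5)='.' (+1 fires, +2 burnt)
Step 7: cell (0,5)='.' (+0 fires, +1 burnt)
  fire out at step 7

2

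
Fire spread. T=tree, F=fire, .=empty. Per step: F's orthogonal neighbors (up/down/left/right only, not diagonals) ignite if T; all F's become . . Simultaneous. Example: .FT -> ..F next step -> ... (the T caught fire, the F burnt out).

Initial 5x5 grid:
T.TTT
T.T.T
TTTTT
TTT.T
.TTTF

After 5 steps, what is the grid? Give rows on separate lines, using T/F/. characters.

Step 1: 2 trees catch fire, 1 burn out
  T.TTT
  T.T.T
  TTTTT
  TTT.F
  .TTF.
Step 2: 2 trees catch fire, 2 burn out
  T.TTT
  T.T.T
  TTTTF
  TTT..
  .TF..
Step 3: 4 trees catch fire, 2 burn out
  T.TTT
  T.T.F
  TTTF.
  TTF..
  .F...
Step 4: 3 trees catch fire, 4 burn out
  T.TTF
  T.T..
  TTF..
  TF...
  .....
Step 5: 4 trees catch fire, 3 burn out
  T.TF.
  T.F..
  TF...
  F....
  .....

T.TF.
T.F..
TF...
F....
.....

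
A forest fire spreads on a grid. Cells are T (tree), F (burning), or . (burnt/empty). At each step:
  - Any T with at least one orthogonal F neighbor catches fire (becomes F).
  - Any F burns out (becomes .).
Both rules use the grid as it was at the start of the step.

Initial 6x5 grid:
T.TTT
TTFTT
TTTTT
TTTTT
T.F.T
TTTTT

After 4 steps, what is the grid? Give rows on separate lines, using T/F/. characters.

Step 1: 6 trees catch fire, 2 burn out
  T.FTT
  TF.FT
  TTFTT
  TTFTT
  T...T
  TTFTT
Step 2: 9 trees catch fire, 6 burn out
  T..FT
  F...F
  TF.FT
  TF.FT
  T...T
  TF.FT
Step 3: 8 trees catch fire, 9 burn out
  F...F
  .....
  F...F
  F...F
  T...T
  F...F
Step 4: 2 trees catch fire, 8 burn out
  .....
  .....
  .....
  .....
  F...F
  .....

.....
.....
.....
.....
F...F
.....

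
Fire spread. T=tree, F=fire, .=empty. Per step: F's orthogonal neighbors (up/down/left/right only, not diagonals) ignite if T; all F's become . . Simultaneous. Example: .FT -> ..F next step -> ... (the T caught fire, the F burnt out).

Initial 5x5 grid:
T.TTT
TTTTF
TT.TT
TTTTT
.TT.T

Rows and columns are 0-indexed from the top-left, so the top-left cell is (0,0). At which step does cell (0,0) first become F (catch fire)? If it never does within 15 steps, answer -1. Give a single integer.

Step 1: cell (0,0)='T' (+3 fires, +1 burnt)
Step 2: cell (0,0)='T' (+4 fires, +3 burnt)
Step 3: cell (0,0)='T' (+4 fires, +4 burnt)
Step 4: cell (0,0)='T' (+3 fires, +4 burnt)
Step 5: cell (0,0)='F' (+4 fires, +3 burnt)
  -> target ignites at step 5
Step 6: cell (0,0)='.' (+2 fires, +4 burnt)
Step 7: cell (0,0)='.' (+0 fires, +2 burnt)
  fire out at step 7

5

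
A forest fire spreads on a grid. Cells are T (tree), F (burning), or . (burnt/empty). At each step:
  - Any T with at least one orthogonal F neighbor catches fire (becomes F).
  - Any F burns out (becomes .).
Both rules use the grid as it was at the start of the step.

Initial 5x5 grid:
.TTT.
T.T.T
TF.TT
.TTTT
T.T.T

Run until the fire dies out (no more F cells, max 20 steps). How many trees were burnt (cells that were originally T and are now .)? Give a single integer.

Answer: 11

Derivation:
Step 1: +2 fires, +1 burnt (F count now 2)
Step 2: +2 fires, +2 burnt (F count now 2)
Step 3: +2 fires, +2 burnt (F count now 2)
Step 4: +2 fires, +2 burnt (F count now 2)
Step 5: +2 fires, +2 burnt (F count now 2)
Step 6: +1 fires, +2 burnt (F count now 1)
Step 7: +0 fires, +1 burnt (F count now 0)
Fire out after step 7
Initially T: 16, now '.': 20
Total burnt (originally-T cells now '.'): 11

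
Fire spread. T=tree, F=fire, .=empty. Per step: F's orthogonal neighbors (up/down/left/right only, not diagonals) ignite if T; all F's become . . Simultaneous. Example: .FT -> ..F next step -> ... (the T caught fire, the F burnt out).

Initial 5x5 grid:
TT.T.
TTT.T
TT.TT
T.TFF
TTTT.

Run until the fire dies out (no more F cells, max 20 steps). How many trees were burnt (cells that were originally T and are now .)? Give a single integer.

Answer: 16

Derivation:
Step 1: +4 fires, +2 burnt (F count now 4)
Step 2: +2 fires, +4 burnt (F count now 2)
Step 3: +1 fires, +2 burnt (F count now 1)
Step 4: +1 fires, +1 burnt (F count now 1)
Step 5: +1 fires, +1 burnt (F count now 1)
Step 6: +1 fires, +1 burnt (F count now 1)
Step 7: +2 fires, +1 burnt (F count now 2)
Step 8: +2 fires, +2 burnt (F count now 2)
Step 9: +2 fires, +2 burnt (F count now 2)
Step 10: +0 fires, +2 burnt (F count now 0)
Fire out after step 10
Initially T: 17, now '.': 24
Total burnt (originally-T cells now '.'): 16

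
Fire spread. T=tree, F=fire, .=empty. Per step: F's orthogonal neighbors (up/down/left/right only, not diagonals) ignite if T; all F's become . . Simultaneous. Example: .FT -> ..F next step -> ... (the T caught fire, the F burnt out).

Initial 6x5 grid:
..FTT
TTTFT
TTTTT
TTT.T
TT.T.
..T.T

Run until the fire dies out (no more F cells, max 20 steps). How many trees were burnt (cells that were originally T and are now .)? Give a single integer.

Step 1: +4 fires, +2 burnt (F count now 4)
Step 2: +4 fires, +4 burnt (F count now 4)
Step 3: +4 fires, +4 burnt (F count now 4)
Step 4: +2 fires, +4 burnt (F count now 2)
Step 5: +2 fires, +2 burnt (F count now 2)
Step 6: +1 fires, +2 burnt (F count now 1)
Step 7: +0 fires, +1 burnt (F count now 0)
Fire out after step 7
Initially T: 20, now '.': 27
Total burnt (originally-T cells now '.'): 17

Answer: 17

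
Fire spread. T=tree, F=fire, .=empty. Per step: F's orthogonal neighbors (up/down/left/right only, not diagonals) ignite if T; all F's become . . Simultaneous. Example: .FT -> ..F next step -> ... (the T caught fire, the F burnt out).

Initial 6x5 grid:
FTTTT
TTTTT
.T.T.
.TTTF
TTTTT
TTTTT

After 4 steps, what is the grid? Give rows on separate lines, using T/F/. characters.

Step 1: 4 trees catch fire, 2 burn out
  .FTTT
  FTTTT
  .T.T.
  .TTF.
  TTTTF
  TTTTT
Step 2: 6 trees catch fire, 4 burn out
  ..FTT
  .FTTT
  .T.F.
  .TF..
  TTTF.
  TTTTF
Step 3: 7 trees catch fire, 6 burn out
  ...FT
  ..FFT
  .F...
  .F...
  TTF..
  TTTF.
Step 4: 4 trees catch fire, 7 burn out
  ....F
  ....F
  .....
  .....
  TF...
  TTF..

....F
....F
.....
.....
TF...
TTF..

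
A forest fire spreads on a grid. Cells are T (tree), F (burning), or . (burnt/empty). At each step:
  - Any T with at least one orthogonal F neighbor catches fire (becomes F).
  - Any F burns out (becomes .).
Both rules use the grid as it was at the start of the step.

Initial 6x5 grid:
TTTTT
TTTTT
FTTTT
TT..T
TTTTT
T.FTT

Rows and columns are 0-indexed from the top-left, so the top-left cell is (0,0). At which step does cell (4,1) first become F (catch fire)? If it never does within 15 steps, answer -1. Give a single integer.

Step 1: cell (4,1)='T' (+5 fires, +2 burnt)
Step 2: cell (4,1)='F' (+8 fires, +5 burnt)
  -> target ignites at step 2
Step 3: cell (4,1)='.' (+5 fires, +8 burnt)
Step 4: cell (4,1)='.' (+4 fires, +5 burnt)
Step 5: cell (4,1)='.' (+2 fires, +4 burnt)
Step 6: cell (4,1)='.' (+1 fires, +2 burnt)
Step 7: cell (4,1)='.' (+0 fires, +1 burnt)
  fire out at step 7

2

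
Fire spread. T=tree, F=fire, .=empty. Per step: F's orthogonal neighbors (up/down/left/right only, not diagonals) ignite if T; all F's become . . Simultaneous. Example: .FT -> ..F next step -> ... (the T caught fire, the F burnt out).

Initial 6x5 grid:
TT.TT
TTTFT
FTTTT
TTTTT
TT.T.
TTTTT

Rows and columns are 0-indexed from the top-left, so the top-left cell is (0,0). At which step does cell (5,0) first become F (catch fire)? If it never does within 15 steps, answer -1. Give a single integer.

Step 1: cell (5,0)='T' (+7 fires, +2 burnt)
Step 2: cell (5,0)='T' (+8 fires, +7 burnt)
Step 3: cell (5,0)='F' (+6 fires, +8 burnt)
  -> target ignites at step 3
Step 4: cell (5,0)='.' (+2 fires, +6 burnt)
Step 5: cell (5,0)='.' (+2 fires, +2 burnt)
Step 6: cell (5,0)='.' (+0 fires, +2 burnt)
  fire out at step 6

3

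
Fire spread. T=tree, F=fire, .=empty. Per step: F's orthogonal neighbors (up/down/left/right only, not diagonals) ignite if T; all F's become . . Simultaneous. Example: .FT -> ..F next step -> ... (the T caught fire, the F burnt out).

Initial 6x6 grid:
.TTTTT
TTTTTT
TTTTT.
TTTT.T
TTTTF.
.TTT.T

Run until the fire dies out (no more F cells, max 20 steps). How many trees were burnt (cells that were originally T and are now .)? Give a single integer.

Answer: 27

Derivation:
Step 1: +1 fires, +1 burnt (F count now 1)
Step 2: +3 fires, +1 burnt (F count now 3)
Step 3: +4 fires, +3 burnt (F count now 4)
Step 4: +6 fires, +4 burnt (F count now 6)
Step 5: +5 fires, +6 burnt (F count now 5)
Step 6: +5 fires, +5 burnt (F count now 5)
Step 7: +3 fires, +5 burnt (F count now 3)
Step 8: +0 fires, +3 burnt (F count now 0)
Fire out after step 8
Initially T: 29, now '.': 34
Total burnt (originally-T cells now '.'): 27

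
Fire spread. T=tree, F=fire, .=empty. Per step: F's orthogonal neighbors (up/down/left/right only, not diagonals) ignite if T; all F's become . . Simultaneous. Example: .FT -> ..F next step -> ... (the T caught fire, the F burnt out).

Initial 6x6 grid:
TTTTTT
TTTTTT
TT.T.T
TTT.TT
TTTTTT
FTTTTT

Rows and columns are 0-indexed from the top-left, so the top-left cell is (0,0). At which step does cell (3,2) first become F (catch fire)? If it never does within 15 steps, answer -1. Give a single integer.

Step 1: cell (3,2)='T' (+2 fires, +1 burnt)
Step 2: cell (3,2)='T' (+3 fires, +2 burnt)
Step 3: cell (3,2)='T' (+4 fires, +3 burnt)
Step 4: cell (3,2)='F' (+5 fires, +4 burnt)
  -> target ignites at step 4
Step 5: cell (3,2)='.' (+4 fires, +5 burnt)
Step 6: cell (3,2)='.' (+4 fires, +4 burnt)
Step 7: cell (3,2)='.' (+3 fires, +4 burnt)
Step 8: cell (3,2)='.' (+4 fires, +3 burnt)
Step 9: cell (3,2)='.' (+2 fires, +4 burnt)
Step 10: cell (3,2)='.' (+1 fires, +2 burnt)
Step 11: cell (3,2)='.' (+0 fires, +1 burnt)
  fire out at step 11

4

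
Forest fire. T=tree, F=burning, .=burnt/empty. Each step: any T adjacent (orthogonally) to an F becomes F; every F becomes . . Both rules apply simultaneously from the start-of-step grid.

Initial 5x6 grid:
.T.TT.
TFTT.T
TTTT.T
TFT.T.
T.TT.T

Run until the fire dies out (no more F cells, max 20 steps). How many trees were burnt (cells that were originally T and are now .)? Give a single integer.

Answer: 15

Derivation:
Step 1: +6 fires, +2 burnt (F count now 6)
Step 2: +5 fires, +6 burnt (F count now 5)
Step 3: +3 fires, +5 burnt (F count now 3)
Step 4: +1 fires, +3 burnt (F count now 1)
Step 5: +0 fires, +1 burnt (F count now 0)
Fire out after step 5
Initially T: 19, now '.': 26
Total burnt (originally-T cells now '.'): 15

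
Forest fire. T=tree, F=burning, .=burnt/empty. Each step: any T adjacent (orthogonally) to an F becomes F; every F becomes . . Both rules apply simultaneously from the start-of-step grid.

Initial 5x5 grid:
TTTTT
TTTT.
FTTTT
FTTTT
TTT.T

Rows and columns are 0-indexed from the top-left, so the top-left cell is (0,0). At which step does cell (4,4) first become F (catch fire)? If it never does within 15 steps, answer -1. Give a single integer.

Step 1: cell (4,4)='T' (+4 fires, +2 burnt)
Step 2: cell (4,4)='T' (+5 fires, +4 burnt)
Step 3: cell (4,4)='T' (+5 fires, +5 burnt)
Step 4: cell (4,4)='T' (+4 fires, +5 burnt)
Step 5: cell (4,4)='F' (+2 fires, +4 burnt)
  -> target ignites at step 5
Step 6: cell (4,4)='.' (+1 fires, +2 burnt)
Step 7: cell (4,4)='.' (+0 fires, +1 burnt)
  fire out at step 7

5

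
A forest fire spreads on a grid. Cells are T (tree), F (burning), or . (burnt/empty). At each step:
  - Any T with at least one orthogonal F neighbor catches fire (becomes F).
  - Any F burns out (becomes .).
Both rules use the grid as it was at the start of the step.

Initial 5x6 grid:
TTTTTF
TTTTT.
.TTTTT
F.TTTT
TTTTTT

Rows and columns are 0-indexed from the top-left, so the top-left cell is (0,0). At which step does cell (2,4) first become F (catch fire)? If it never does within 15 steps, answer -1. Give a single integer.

Step 1: cell (2,4)='T' (+2 fires, +2 burnt)
Step 2: cell (2,4)='T' (+3 fires, +2 burnt)
Step 3: cell (2,4)='F' (+4 fires, +3 burnt)
  -> target ignites at step 3
Step 4: cell (2,4)='.' (+7 fires, +4 burnt)
Step 5: cell (2,4)='.' (+6 fires, +7 burnt)
Step 6: cell (2,4)='.' (+3 fires, +6 burnt)
Step 7: cell (2,4)='.' (+0 fires, +3 burnt)
  fire out at step 7

3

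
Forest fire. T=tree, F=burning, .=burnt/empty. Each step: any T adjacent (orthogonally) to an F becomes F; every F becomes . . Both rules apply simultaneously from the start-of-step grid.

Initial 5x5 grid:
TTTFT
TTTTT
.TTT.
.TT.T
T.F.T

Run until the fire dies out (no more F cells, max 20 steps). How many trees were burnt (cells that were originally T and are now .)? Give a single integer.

Answer: 14

Derivation:
Step 1: +4 fires, +2 burnt (F count now 4)
Step 2: +6 fires, +4 burnt (F count now 6)
Step 3: +3 fires, +6 burnt (F count now 3)
Step 4: +1 fires, +3 burnt (F count now 1)
Step 5: +0 fires, +1 burnt (F count now 0)
Fire out after step 5
Initially T: 17, now '.': 22
Total burnt (originally-T cells now '.'): 14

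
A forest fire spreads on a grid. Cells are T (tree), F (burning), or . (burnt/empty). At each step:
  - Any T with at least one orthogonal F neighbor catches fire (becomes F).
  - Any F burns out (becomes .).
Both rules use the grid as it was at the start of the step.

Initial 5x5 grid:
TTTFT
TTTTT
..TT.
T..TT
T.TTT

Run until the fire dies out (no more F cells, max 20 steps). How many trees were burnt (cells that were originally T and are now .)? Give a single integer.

Answer: 16

Derivation:
Step 1: +3 fires, +1 burnt (F count now 3)
Step 2: +4 fires, +3 burnt (F count now 4)
Step 3: +4 fires, +4 burnt (F count now 4)
Step 4: +3 fires, +4 burnt (F count now 3)
Step 5: +2 fires, +3 burnt (F count now 2)
Step 6: +0 fires, +2 burnt (F count now 0)
Fire out after step 6
Initially T: 18, now '.': 23
Total burnt (originally-T cells now '.'): 16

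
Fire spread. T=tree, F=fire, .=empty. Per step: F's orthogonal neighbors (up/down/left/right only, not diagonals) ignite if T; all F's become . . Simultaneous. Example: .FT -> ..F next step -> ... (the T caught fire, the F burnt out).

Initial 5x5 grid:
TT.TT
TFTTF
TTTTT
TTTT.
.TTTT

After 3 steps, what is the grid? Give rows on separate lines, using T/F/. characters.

Step 1: 7 trees catch fire, 2 burn out
  TF.TF
  F.FF.
  TFTTF
  TTTT.
  .TTTT
Step 2: 6 trees catch fire, 7 burn out
  F..F.
  .....
  F.FF.
  TFTT.
  .TTTT
Step 3: 4 trees catch fire, 6 burn out
  .....
  .....
  .....
  F.FF.
  .FTTT

.....
.....
.....
F.FF.
.FTTT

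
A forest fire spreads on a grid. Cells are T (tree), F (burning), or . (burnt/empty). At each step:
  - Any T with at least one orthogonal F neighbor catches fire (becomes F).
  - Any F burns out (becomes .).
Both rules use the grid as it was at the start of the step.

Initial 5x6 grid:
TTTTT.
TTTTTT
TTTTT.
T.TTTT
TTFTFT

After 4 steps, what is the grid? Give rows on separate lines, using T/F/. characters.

Step 1: 5 trees catch fire, 2 burn out
  TTTTT.
  TTTTTT
  TTTTT.
  T.FTFT
  TF.F.F
Step 2: 5 trees catch fire, 5 burn out
  TTTTT.
  TTTTTT
  TTFTF.
  T..F.F
  F.....
Step 3: 5 trees catch fire, 5 burn out
  TTTTT.
  TTFTFT
  TF.F..
  F.....
  ......
Step 4: 6 trees catch fire, 5 burn out
  TTFTF.
  TF.F.F
  F.....
  ......
  ......

TTFTF.
TF.F.F
F.....
......
......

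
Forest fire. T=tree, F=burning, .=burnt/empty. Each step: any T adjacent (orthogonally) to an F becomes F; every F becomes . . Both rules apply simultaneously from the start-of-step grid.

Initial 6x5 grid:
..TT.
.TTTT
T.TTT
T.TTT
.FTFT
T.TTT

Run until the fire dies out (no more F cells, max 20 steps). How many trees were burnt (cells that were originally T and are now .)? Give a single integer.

Step 1: +4 fires, +2 burnt (F count now 4)
Step 2: +5 fires, +4 burnt (F count now 5)
Step 3: +3 fires, +5 burnt (F count now 3)
Step 4: +3 fires, +3 burnt (F count now 3)
Step 5: +2 fires, +3 burnt (F count now 2)
Step 6: +0 fires, +2 burnt (F count now 0)
Fire out after step 6
Initially T: 20, now '.': 27
Total burnt (originally-T cells now '.'): 17

Answer: 17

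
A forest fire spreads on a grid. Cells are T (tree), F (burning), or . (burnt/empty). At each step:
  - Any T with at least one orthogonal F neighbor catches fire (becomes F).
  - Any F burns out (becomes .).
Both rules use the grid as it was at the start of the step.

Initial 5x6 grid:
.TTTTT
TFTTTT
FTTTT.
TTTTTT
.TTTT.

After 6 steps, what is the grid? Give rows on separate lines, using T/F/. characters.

Step 1: 5 trees catch fire, 2 burn out
  .FTTTT
  F.FTTT
  .FTTT.
  FTTTTT
  .TTTT.
Step 2: 4 trees catch fire, 5 burn out
  ..FTTT
  ...FTT
  ..FTT.
  .FTTTT
  .TTTT.
Step 3: 5 trees catch fire, 4 burn out
  ...FTT
  ....FT
  ...FT.
  ..FTTT
  .FTTT.
Step 4: 5 trees catch fire, 5 burn out
  ....FT
  .....F
  ....F.
  ...FTT
  ..FTT.
Step 5: 3 trees catch fire, 5 burn out
  .....F
  ......
  ......
  ....FT
  ...FT.
Step 6: 2 trees catch fire, 3 burn out
  ......
  ......
  ......
  .....F
  ....F.

......
......
......
.....F
....F.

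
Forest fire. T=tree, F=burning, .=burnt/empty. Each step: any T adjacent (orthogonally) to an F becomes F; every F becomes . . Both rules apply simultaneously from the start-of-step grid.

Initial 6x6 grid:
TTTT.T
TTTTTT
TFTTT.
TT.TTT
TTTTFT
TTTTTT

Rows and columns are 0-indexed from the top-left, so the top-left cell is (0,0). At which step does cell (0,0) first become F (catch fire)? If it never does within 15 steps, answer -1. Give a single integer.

Step 1: cell (0,0)='T' (+8 fires, +2 burnt)
Step 2: cell (0,0)='T' (+12 fires, +8 burnt)
Step 3: cell (0,0)='F' (+7 fires, +12 burnt)
  -> target ignites at step 3
Step 4: cell (0,0)='.' (+3 fires, +7 burnt)
Step 5: cell (0,0)='.' (+1 fires, +3 burnt)
Step 6: cell (0,0)='.' (+0 fires, +1 burnt)
  fire out at step 6

3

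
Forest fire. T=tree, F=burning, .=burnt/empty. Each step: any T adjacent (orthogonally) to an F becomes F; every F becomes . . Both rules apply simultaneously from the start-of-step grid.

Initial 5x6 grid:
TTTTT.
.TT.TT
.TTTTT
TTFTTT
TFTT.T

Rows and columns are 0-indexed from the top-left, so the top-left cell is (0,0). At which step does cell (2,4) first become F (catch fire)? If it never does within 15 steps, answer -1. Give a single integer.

Step 1: cell (2,4)='T' (+5 fires, +2 burnt)
Step 2: cell (2,4)='T' (+6 fires, +5 burnt)
Step 3: cell (2,4)='F' (+4 fires, +6 burnt)
  -> target ignites at step 3
Step 4: cell (2,4)='.' (+5 fires, +4 burnt)
Step 5: cell (2,4)='.' (+3 fires, +5 burnt)
Step 6: cell (2,4)='.' (+0 fires, +3 burnt)
  fire out at step 6

3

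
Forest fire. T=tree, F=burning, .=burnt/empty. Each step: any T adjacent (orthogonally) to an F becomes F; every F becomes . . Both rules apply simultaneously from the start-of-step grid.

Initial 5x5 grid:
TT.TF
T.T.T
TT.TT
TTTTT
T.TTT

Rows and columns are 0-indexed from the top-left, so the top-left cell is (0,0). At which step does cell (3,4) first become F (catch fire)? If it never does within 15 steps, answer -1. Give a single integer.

Step 1: cell (3,4)='T' (+2 fires, +1 burnt)
Step 2: cell (3,4)='T' (+1 fires, +2 burnt)
Step 3: cell (3,4)='F' (+2 fires, +1 burnt)
  -> target ignites at step 3
Step 4: cell (3,4)='.' (+2 fires, +2 burnt)
Step 5: cell (3,4)='.' (+2 fires, +2 burnt)
Step 6: cell (3,4)='.' (+2 fires, +2 burnt)
Step 7: cell (3,4)='.' (+2 fires, +2 burnt)
Step 8: cell (3,4)='.' (+2 fires, +2 burnt)
Step 9: cell (3,4)='.' (+1 fires, +2 burnt)
Step 10: cell (3,4)='.' (+1 fires, +1 burnt)
Step 11: cell (3,4)='.' (+1 fires, +1 burnt)
Step 12: cell (3,4)='.' (+0 fires, +1 burnt)
  fire out at step 12

3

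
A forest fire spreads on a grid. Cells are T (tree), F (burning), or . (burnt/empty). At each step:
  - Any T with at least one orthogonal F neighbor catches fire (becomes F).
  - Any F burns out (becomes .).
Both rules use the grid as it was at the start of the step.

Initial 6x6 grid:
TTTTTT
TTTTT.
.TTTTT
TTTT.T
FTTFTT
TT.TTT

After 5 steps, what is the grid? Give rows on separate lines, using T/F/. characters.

Step 1: 7 trees catch fire, 2 burn out
  TTTTTT
  TTTTT.
  .TTTTT
  FTTF.T
  .FF.FT
  FT.FTT
Step 2: 6 trees catch fire, 7 burn out
  TTTTTT
  TTTTT.
  .TTFTT
  .FF..T
  .....F
  .F..FT
Step 3: 6 trees catch fire, 6 burn out
  TTTTTT
  TTTFT.
  .FF.FT
  .....F
  ......
  .....F
Step 4: 5 trees catch fire, 6 burn out
  TTTFTT
  TFF.F.
  .....F
  ......
  ......
  ......
Step 5: 4 trees catch fire, 5 burn out
  TFF.FT
  F.....
  ......
  ......
  ......
  ......

TFF.FT
F.....
......
......
......
......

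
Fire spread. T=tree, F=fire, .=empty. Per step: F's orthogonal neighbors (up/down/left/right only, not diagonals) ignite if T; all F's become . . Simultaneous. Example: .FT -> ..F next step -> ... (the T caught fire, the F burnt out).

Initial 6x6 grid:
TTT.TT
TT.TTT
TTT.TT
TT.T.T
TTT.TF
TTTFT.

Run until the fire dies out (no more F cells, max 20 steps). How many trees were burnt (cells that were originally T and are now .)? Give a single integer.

Answer: 26

Derivation:
Step 1: +4 fires, +2 burnt (F count now 4)
Step 2: +3 fires, +4 burnt (F count now 3)
Step 3: +4 fires, +3 burnt (F count now 4)
Step 4: +4 fires, +4 burnt (F count now 4)
Step 5: +4 fires, +4 burnt (F count now 4)
Step 6: +3 fires, +4 burnt (F count now 3)
Step 7: +2 fires, +3 burnt (F count now 2)
Step 8: +2 fires, +2 burnt (F count now 2)
Step 9: +0 fires, +2 burnt (F count now 0)
Fire out after step 9
Initially T: 27, now '.': 35
Total burnt (originally-T cells now '.'): 26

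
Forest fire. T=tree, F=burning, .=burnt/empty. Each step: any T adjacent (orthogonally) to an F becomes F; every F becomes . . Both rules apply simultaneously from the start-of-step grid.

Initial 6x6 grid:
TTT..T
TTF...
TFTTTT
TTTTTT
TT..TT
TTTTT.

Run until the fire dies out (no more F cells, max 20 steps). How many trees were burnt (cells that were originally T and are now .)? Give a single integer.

Answer: 25

Derivation:
Step 1: +5 fires, +2 burnt (F count now 5)
Step 2: +6 fires, +5 burnt (F count now 6)
Step 3: +5 fires, +6 burnt (F count now 5)
Step 4: +4 fires, +5 burnt (F count now 4)
Step 5: +3 fires, +4 burnt (F count now 3)
Step 6: +2 fires, +3 burnt (F count now 2)
Step 7: +0 fires, +2 burnt (F count now 0)
Fire out after step 7
Initially T: 26, now '.': 35
Total burnt (originally-T cells now '.'): 25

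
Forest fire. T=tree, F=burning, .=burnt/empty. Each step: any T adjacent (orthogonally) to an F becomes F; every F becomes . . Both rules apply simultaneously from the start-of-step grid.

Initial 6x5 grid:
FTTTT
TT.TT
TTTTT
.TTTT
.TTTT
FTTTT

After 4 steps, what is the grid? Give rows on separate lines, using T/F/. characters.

Step 1: 3 trees catch fire, 2 burn out
  .FTTT
  FT.TT
  TTTTT
  .TTTT
  .TTTT
  .FTTT
Step 2: 5 trees catch fire, 3 burn out
  ..FTT
  .F.TT
  FTTTT
  .TTTT
  .FTTT
  ..FTT
Step 3: 5 trees catch fire, 5 burn out
  ...FT
  ...TT
  .FTTT
  .FTTT
  ..FTT
  ...FT
Step 4: 6 trees catch fire, 5 burn out
  ....F
  ...FT
  ..FTT
  ..FTT
  ...FT
  ....F

....F
...FT
..FTT
..FTT
...FT
....F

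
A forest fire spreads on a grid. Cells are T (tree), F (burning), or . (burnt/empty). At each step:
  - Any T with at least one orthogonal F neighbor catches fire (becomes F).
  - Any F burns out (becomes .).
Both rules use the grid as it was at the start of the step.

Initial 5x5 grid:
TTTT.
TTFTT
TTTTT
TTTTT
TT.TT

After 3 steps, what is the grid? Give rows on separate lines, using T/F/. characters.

Step 1: 4 trees catch fire, 1 burn out
  TTFT.
  TF.FT
  TTFTT
  TTTTT
  TT.TT
Step 2: 7 trees catch fire, 4 burn out
  TF.F.
  F...F
  TF.FT
  TTFTT
  TT.TT
Step 3: 5 trees catch fire, 7 burn out
  F....
  .....
  F...F
  TF.FT
  TT.TT

F....
.....
F...F
TF.FT
TT.TT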